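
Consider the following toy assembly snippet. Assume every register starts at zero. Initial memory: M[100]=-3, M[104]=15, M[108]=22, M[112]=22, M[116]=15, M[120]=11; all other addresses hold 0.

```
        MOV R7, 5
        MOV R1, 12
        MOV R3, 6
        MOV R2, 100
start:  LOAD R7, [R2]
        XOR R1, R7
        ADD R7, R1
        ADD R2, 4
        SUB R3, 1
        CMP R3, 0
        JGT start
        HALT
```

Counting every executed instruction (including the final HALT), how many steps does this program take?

47

R7=5
R1=12
R3=6
R2=100
R7=M[100]=-3
R1=12^(-3)=-15
R7=(-3)+(-15)=-18
R2=100+4=104
R3=6-1=5
CMP R3, 0  (cmp 5,0)
JGT start: taken
R7=M[104]=15
R1=(-15)^15=-2
R7=15+(-2)=13
R2=104+4=108
R3=5-1=4
CMP R3, 0  (cmp 4,0)
JGT start: taken
R7=M[108]=22
R1=(-2)^22=-24
R7=22+(-24)=-2
R2=108+4=112
R3=4-1=3
CMP R3, 0  (cmp 3,0)
JGT start: taken
R7=M[112]=22
R1=(-24)^22=-2
R7=22+(-2)=20
R2=112+4=116
R3=3-1=2
CMP R3, 0  (cmp 2,0)
JGT start: taken
R7=M[116]=15
R1=(-2)^15=-15
R7=15+(-15)=0
R2=116+4=120
R3=2-1=1
CMP R3, 0  (cmp 1,0)
JGT start: taken
R7=M[120]=11
R1=(-15)^11=-6
R7=11+(-6)=5
R2=120+4=124
R3=1-1=0
CMP R3, 0  (cmp 0,0)
JGT start: not taken
halt.
Total executed instructions: 47.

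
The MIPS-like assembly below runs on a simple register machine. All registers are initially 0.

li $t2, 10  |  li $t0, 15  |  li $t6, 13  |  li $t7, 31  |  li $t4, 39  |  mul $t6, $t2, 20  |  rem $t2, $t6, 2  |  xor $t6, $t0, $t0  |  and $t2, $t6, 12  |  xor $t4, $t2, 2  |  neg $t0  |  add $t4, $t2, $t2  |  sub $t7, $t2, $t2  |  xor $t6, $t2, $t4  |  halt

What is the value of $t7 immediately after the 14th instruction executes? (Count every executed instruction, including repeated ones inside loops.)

after li $t2, 10: $t2=10
after li $t0, 15: $t0=15
after li $t6, 13: $t6=13
after li $t7, 31: $t7=31
after li $t4, 39: $t4=39
after mul $t6, $t2, 20: $t6=10*20=200
after rem $t2, $t6, 2: $t2=200%2=0
after xor $t6, $t0, $t0: $t6=15^15=0
after and $t2, $t6, 12: $t2=0&12=0
after xor $t4, $t2, 2: $t4=0^2=2
after neg $t0: $t0=-(15)=-15
after add $t4, $t2, $t2: $t4=0+0=0
after sub $t7, $t2, $t2: $t7=0-0=0
after xor $t6, $t2, $t4: $t6=0^0=0
After step 14: $t7 = 0.

0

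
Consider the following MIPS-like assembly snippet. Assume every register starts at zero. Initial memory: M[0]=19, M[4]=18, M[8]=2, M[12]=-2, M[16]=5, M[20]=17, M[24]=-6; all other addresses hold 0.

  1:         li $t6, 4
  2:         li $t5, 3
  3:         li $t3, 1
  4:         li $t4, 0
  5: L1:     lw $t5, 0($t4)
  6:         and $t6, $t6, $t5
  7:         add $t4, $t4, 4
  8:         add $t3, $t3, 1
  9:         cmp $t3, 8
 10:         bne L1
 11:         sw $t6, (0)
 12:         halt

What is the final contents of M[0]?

0

li $t6, 4 → $t6=4
li $t5, 3 → $t5=3
li $t3, 1 → $t3=1
li $t4, 0 → $t4=0
lw $t5, 0($t4) → $t5=M[0]=19
and $t6, $t6, $t5 → $t6=4&19=0
add $t4, $t4, 4 → $t4=0+4=4
add $t3, $t3, 1 → $t3=1+1=2
cmp $t3, 8  (cmp 2,8)
bne L1: taken
lw $t5, 0($t4) → $t5=M[4]=18
and $t6, $t6, $t5 → $t6=0&18=0
add $t4, $t4, 4 → $t4=4+4=8
add $t3, $t3, 1 → $t3=2+1=3
cmp $t3, 8  (cmp 3,8)
bne L1: taken
lw $t5, 0($t4) → $t5=M[8]=2
and $t6, $t6, $t5 → $t6=0&2=0
add $t4, $t4, 4 → $t4=8+4=12
add $t3, $t3, 1 → $t3=3+1=4
cmp $t3, 8  (cmp 4,8)
bne L1: taken
lw $t5, 0($t4) → $t5=M[12]=-2
and $t6, $t6, $t5 → $t6=0&(-2)=0
add $t4, $t4, 4 → $t4=12+4=16
add $t3, $t3, 1 → $t3=4+1=5
cmp $t3, 8  (cmp 5,8)
bne L1: taken
lw $t5, 0($t4) → $t5=M[16]=5
and $t6, $t6, $t5 → $t6=0&5=0
add $t4, $t4, 4 → $t4=16+4=20
add $t3, $t3, 1 → $t3=5+1=6
cmp $t3, 8  (cmp 6,8)
bne L1: taken
lw $t5, 0($t4) → $t5=M[20]=17
and $t6, $t6, $t5 → $t6=0&17=0
add $t4, $t4, 4 → $t4=20+4=24
add $t3, $t3, 1 → $t3=6+1=7
cmp $t3, 8  (cmp 7,8)
bne L1: taken
lw $t5, 0($t4) → $t5=M[24]=-6
and $t6, $t6, $t5 → $t6=0&(-6)=0
add $t4, $t4, 4 → $t4=24+4=28
add $t3, $t3, 1 → $t3=7+1=8
cmp $t3, 8  (cmp 8,8)
bne L1: not taken
sw $t6, (0) → M[0]=0
halt.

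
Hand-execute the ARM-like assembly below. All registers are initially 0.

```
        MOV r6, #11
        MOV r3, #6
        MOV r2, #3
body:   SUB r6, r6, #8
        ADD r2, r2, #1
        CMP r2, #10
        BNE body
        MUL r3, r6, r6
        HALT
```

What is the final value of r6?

r6=11
r3=6
r2=3
r6=11-8=3
r2=3+1=4
CMP r2, #10  (cmp 4,10)
BNE body: taken
r6=3-8=-5
r2=4+1=5
CMP r2, #10  (cmp 5,10)
BNE body: taken
r6=(-5)-8=-13
r2=5+1=6
CMP r2, #10  (cmp 6,10)
BNE body: taken
r6=(-13)-8=-21
r2=6+1=7
CMP r2, #10  (cmp 7,10)
BNE body: taken
r6=(-21)-8=-29
r2=7+1=8
CMP r2, #10  (cmp 8,10)
BNE body: taken
r6=(-29)-8=-37
r2=8+1=9
CMP r2, #10  (cmp 9,10)
BNE body: taken
r6=(-37)-8=-45
r2=9+1=10
CMP r2, #10  (cmp 10,10)
BNE body: not taken
r3=(-45)*(-45)=2025
halt.

-45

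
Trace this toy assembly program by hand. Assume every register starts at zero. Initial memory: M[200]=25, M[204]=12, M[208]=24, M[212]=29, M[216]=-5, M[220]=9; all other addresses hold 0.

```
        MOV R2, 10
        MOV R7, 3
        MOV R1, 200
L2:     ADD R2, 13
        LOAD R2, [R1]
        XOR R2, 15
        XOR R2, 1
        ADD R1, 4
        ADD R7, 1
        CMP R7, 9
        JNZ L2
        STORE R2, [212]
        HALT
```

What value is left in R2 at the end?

7

MOV R2, 10 → R2=10
MOV R7, 3 → R7=3
MOV R1, 200 → R1=200
ADD R2, 13 → R2=10+13=23
LOAD R2, [R1] → R2=M[200]=25
XOR R2, 15 → R2=25^15=22
XOR R2, 1 → R2=22^1=23
ADD R1, 4 → R1=200+4=204
ADD R7, 1 → R7=3+1=4
CMP R7, 9  (cmp 4,9)
JNZ L2: taken
ADD R2, 13 → R2=23+13=36
LOAD R2, [R1] → R2=M[204]=12
XOR R2, 15 → R2=12^15=3
XOR R2, 1 → R2=3^1=2
ADD R1, 4 → R1=204+4=208
ADD R7, 1 → R7=4+1=5
CMP R7, 9  (cmp 5,9)
JNZ L2: taken
ADD R2, 13 → R2=2+13=15
LOAD R2, [R1] → R2=M[208]=24
XOR R2, 15 → R2=24^15=23
XOR R2, 1 → R2=23^1=22
ADD R1, 4 → R1=208+4=212
ADD R7, 1 → R7=5+1=6
CMP R7, 9  (cmp 6,9)
JNZ L2: taken
ADD R2, 13 → R2=22+13=35
LOAD R2, [R1] → R2=M[212]=29
XOR R2, 15 → R2=29^15=18
XOR R2, 1 → R2=18^1=19
ADD R1, 4 → R1=212+4=216
ADD R7, 1 → R7=6+1=7
CMP R7, 9  (cmp 7,9)
JNZ L2: taken
ADD R2, 13 → R2=19+13=32
LOAD R2, [R1] → R2=M[216]=-5
XOR R2, 15 → R2=(-5)^15=-12
XOR R2, 1 → R2=(-12)^1=-11
ADD R1, 4 → R1=216+4=220
ADD R7, 1 → R7=7+1=8
CMP R7, 9  (cmp 8,9)
JNZ L2: taken
ADD R2, 13 → R2=(-11)+13=2
LOAD R2, [R1] → R2=M[220]=9
XOR R2, 15 → R2=9^15=6
XOR R2, 1 → R2=6^1=7
ADD R1, 4 → R1=220+4=224
ADD R7, 1 → R7=8+1=9
CMP R7, 9  (cmp 9,9)
JNZ L2: not taken
STORE R2, [212] → M[212]=7
halt.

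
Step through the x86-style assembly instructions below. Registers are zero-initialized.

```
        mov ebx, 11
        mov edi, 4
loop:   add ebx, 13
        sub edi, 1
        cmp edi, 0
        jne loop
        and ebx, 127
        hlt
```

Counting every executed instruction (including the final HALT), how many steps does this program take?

20

mov ebx, 11 → ebx=11
mov edi, 4 → edi=4
add ebx, 13 → ebx=11+13=24
sub edi, 1 → edi=4-1=3
cmp edi, 0  (cmp 3,0)
jne loop: taken
add ebx, 13 → ebx=24+13=37
sub edi, 1 → edi=3-1=2
cmp edi, 0  (cmp 2,0)
jne loop: taken
add ebx, 13 → ebx=37+13=50
sub edi, 1 → edi=2-1=1
cmp edi, 0  (cmp 1,0)
jne loop: taken
add ebx, 13 → ebx=50+13=63
sub edi, 1 → edi=1-1=0
cmp edi, 0  (cmp 0,0)
jne loop: not taken
and ebx, 127 → ebx=63&127=63
halt.
Total executed instructions: 20.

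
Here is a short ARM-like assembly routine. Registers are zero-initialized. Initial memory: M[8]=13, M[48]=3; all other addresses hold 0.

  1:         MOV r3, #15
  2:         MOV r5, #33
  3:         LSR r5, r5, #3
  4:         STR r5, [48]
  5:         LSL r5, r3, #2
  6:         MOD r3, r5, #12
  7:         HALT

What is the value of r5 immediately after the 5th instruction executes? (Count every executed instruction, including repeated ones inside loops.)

MOV r3, #15 → r3=15
MOV r5, #33 → r5=33
LSR r5, r5, #3 → r5=33>>3=4
STR r5, [48] → M[48]=4
LSL r5, r3, #2 → r5=15<<2=60
After step 5: r5 = 60.

60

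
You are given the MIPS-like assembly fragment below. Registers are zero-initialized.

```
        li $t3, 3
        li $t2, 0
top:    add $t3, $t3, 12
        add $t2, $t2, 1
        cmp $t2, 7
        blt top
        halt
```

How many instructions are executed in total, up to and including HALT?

31

after li $t3, 3: $t3=3
after li $t2, 0: $t2=0
after add $t3, $t3, 12: $t3=3+12=15
after add $t2, $t2, 1: $t2=0+1=1
cmp $t2, 7  (cmp 1,7)
blt top: taken
after add $t3, $t3, 12: $t3=15+12=27
after add $t2, $t2, 1: $t2=1+1=2
cmp $t2, 7  (cmp 2,7)
blt top: taken
after add $t3, $t3, 12: $t3=27+12=39
after add $t2, $t2, 1: $t2=2+1=3
cmp $t2, 7  (cmp 3,7)
blt top: taken
after add $t3, $t3, 12: $t3=39+12=51
after add $t2, $t2, 1: $t2=3+1=4
cmp $t2, 7  (cmp 4,7)
blt top: taken
after add $t3, $t3, 12: $t3=51+12=63
after add $t2, $t2, 1: $t2=4+1=5
cmp $t2, 7  (cmp 5,7)
blt top: taken
after add $t3, $t3, 12: $t3=63+12=75
after add $t2, $t2, 1: $t2=5+1=6
cmp $t2, 7  (cmp 6,7)
blt top: taken
after add $t3, $t3, 12: $t3=75+12=87
after add $t2, $t2, 1: $t2=6+1=7
cmp $t2, 7  (cmp 7,7)
blt top: not taken
halt.
Total executed instructions: 31.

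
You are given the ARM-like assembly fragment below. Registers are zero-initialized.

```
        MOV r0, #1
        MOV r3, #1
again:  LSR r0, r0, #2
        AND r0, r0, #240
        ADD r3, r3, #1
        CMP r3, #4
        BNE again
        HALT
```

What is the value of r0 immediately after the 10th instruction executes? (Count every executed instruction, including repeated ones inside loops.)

0

r0=1
r3=1
r0=1>>2=0
r0=0&240=0
r3=1+1=2
CMP r3, #4  (cmp 2,4)
BNE again: taken
r0=0>>2=0
r0=0&240=0
r3=2+1=3
After step 10: r0 = 0.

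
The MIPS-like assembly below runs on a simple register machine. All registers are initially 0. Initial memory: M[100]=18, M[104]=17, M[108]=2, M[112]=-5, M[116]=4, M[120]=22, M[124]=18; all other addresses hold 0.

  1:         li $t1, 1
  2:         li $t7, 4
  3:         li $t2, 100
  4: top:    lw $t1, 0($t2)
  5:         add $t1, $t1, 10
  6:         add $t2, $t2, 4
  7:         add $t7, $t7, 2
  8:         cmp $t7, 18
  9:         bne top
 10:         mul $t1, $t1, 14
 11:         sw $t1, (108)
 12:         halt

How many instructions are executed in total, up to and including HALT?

48

li $t1, 1 → $t1=1
li $t7, 4 → $t7=4
li $t2, 100 → $t2=100
lw $t1, 0($t2) → $t1=M[100]=18
add $t1, $t1, 10 → $t1=18+10=28
add $t2, $t2, 4 → $t2=100+4=104
add $t7, $t7, 2 → $t7=4+2=6
cmp $t7, 18  (cmp 6,18)
bne top: taken
lw $t1, 0($t2) → $t1=M[104]=17
add $t1, $t1, 10 → $t1=17+10=27
add $t2, $t2, 4 → $t2=104+4=108
add $t7, $t7, 2 → $t7=6+2=8
cmp $t7, 18  (cmp 8,18)
bne top: taken
lw $t1, 0($t2) → $t1=M[108]=2
add $t1, $t1, 10 → $t1=2+10=12
add $t2, $t2, 4 → $t2=108+4=112
add $t7, $t7, 2 → $t7=8+2=10
cmp $t7, 18  (cmp 10,18)
bne top: taken
lw $t1, 0($t2) → $t1=M[112]=-5
add $t1, $t1, 10 → $t1=(-5)+10=5
add $t2, $t2, 4 → $t2=112+4=116
add $t7, $t7, 2 → $t7=10+2=12
cmp $t7, 18  (cmp 12,18)
bne top: taken
lw $t1, 0($t2) → $t1=M[116]=4
add $t1, $t1, 10 → $t1=4+10=14
add $t2, $t2, 4 → $t2=116+4=120
add $t7, $t7, 2 → $t7=12+2=14
cmp $t7, 18  (cmp 14,18)
bne top: taken
lw $t1, 0($t2) → $t1=M[120]=22
add $t1, $t1, 10 → $t1=22+10=32
add $t2, $t2, 4 → $t2=120+4=124
add $t7, $t7, 2 → $t7=14+2=16
cmp $t7, 18  (cmp 16,18)
bne top: taken
lw $t1, 0($t2) → $t1=M[124]=18
add $t1, $t1, 10 → $t1=18+10=28
add $t2, $t2, 4 → $t2=124+4=128
add $t7, $t7, 2 → $t7=16+2=18
cmp $t7, 18  (cmp 18,18)
bne top: not taken
mul $t1, $t1, 14 → $t1=28*14=392
sw $t1, (108) → M[108]=392
halt.
Total executed instructions: 48.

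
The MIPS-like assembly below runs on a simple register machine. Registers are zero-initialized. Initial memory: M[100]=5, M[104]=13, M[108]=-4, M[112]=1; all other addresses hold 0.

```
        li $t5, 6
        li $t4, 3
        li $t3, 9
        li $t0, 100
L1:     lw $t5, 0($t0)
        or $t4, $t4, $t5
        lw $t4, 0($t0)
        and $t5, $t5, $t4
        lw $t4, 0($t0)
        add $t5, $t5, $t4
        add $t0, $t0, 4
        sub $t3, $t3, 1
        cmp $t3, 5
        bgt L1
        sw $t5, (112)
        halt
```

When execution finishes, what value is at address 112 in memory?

li $t5, 6 → $t5=6
li $t4, 3 → $t4=3
li $t3, 9 → $t3=9
li $t0, 100 → $t0=100
lw $t5, 0($t0) → $t5=M[100]=5
or $t4, $t4, $t5 → $t4=3|5=7
lw $t4, 0($t0) → $t4=M[100]=5
and $t5, $t5, $t4 → $t5=5&5=5
lw $t4, 0($t0) → $t4=M[100]=5
add $t5, $t5, $t4 → $t5=5+5=10
add $t0, $t0, 4 → $t0=100+4=104
sub $t3, $t3, 1 → $t3=9-1=8
cmp $t3, 5  (cmp 8,5)
bgt L1: taken
lw $t5, 0($t0) → $t5=M[104]=13
or $t4, $t4, $t5 → $t4=5|13=13
lw $t4, 0($t0) → $t4=M[104]=13
and $t5, $t5, $t4 → $t5=13&13=13
lw $t4, 0($t0) → $t4=M[104]=13
add $t5, $t5, $t4 → $t5=13+13=26
add $t0, $t0, 4 → $t0=104+4=108
sub $t3, $t3, 1 → $t3=8-1=7
cmp $t3, 5  (cmp 7,5)
bgt L1: taken
lw $t5, 0($t0) → $t5=M[108]=-4
or $t4, $t4, $t5 → $t4=13|(-4)=-3
lw $t4, 0($t0) → $t4=M[108]=-4
and $t5, $t5, $t4 → $t5=(-4)&(-4)=-4
lw $t4, 0($t0) → $t4=M[108]=-4
add $t5, $t5, $t4 → $t5=(-4)+(-4)=-8
add $t0, $t0, 4 → $t0=108+4=112
sub $t3, $t3, 1 → $t3=7-1=6
cmp $t3, 5  (cmp 6,5)
bgt L1: taken
lw $t5, 0($t0) → $t5=M[112]=1
or $t4, $t4, $t5 → $t4=(-4)|1=-3
lw $t4, 0($t0) → $t4=M[112]=1
and $t5, $t5, $t4 → $t5=1&1=1
lw $t4, 0($t0) → $t4=M[112]=1
add $t5, $t5, $t4 → $t5=1+1=2
add $t0, $t0, 4 → $t0=112+4=116
sub $t3, $t3, 1 → $t3=6-1=5
cmp $t3, 5  (cmp 5,5)
bgt L1: not taken
sw $t5, (112) → M[112]=2
halt.

2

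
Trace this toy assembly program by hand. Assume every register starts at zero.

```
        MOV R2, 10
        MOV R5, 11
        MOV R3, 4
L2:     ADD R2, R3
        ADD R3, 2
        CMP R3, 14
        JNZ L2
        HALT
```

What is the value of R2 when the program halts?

after MOV R2, 10: R2=10
after MOV R5, 11: R5=11
after MOV R3, 4: R3=4
after ADD R2, R3: R2=10+4=14
after ADD R3, 2: R3=4+2=6
CMP R3, 14  (cmp 6,14)
JNZ L2: taken
after ADD R2, R3: R2=14+6=20
after ADD R3, 2: R3=6+2=8
CMP R3, 14  (cmp 8,14)
JNZ L2: taken
after ADD R2, R3: R2=20+8=28
after ADD R3, 2: R3=8+2=10
CMP R3, 14  (cmp 10,14)
JNZ L2: taken
after ADD R2, R3: R2=28+10=38
after ADD R3, 2: R3=10+2=12
CMP R3, 14  (cmp 12,14)
JNZ L2: taken
after ADD R2, R3: R2=38+12=50
after ADD R3, 2: R3=12+2=14
CMP R3, 14  (cmp 14,14)
JNZ L2: not taken
halt.

50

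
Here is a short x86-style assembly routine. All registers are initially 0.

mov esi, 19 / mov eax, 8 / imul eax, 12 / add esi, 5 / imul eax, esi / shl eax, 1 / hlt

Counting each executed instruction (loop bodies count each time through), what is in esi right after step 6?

24

after mov esi, 19: esi=19
after mov eax, 8: eax=8
after imul eax, 12: eax=8*12=96
after add esi, 5: esi=19+5=24
after imul eax, esi: eax=96*24=2304
after shl eax, 1: eax=2304<<1=4608
After step 6: esi = 24.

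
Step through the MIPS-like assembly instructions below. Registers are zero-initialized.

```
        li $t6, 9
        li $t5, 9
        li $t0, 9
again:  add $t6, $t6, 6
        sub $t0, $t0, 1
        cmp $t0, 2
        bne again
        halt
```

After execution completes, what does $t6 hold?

51

after li $t6, 9: $t6=9
after li $t5, 9: $t5=9
after li $t0, 9: $t0=9
after add $t6, $t6, 6: $t6=9+6=15
after sub $t0, $t0, 1: $t0=9-1=8
cmp $t0, 2  (cmp 8,2)
bne again: taken
after add $t6, $t6, 6: $t6=15+6=21
after sub $t0, $t0, 1: $t0=8-1=7
cmp $t0, 2  (cmp 7,2)
bne again: taken
after add $t6, $t6, 6: $t6=21+6=27
after sub $t0, $t0, 1: $t0=7-1=6
cmp $t0, 2  (cmp 6,2)
bne again: taken
after add $t6, $t6, 6: $t6=27+6=33
after sub $t0, $t0, 1: $t0=6-1=5
cmp $t0, 2  (cmp 5,2)
bne again: taken
after add $t6, $t6, 6: $t6=33+6=39
after sub $t0, $t0, 1: $t0=5-1=4
cmp $t0, 2  (cmp 4,2)
bne again: taken
after add $t6, $t6, 6: $t6=39+6=45
after sub $t0, $t0, 1: $t0=4-1=3
cmp $t0, 2  (cmp 3,2)
bne again: taken
after add $t6, $t6, 6: $t6=45+6=51
after sub $t0, $t0, 1: $t0=3-1=2
cmp $t0, 2  (cmp 2,2)
bne again: not taken
halt.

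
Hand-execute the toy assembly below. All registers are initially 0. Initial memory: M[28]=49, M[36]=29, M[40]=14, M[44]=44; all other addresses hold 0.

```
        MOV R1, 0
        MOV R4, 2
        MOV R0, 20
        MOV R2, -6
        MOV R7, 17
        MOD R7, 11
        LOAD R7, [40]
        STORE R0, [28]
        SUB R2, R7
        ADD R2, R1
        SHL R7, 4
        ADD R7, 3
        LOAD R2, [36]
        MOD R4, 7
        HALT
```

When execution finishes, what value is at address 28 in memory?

after MOV R1, 0: R1=0
after MOV R4, 2: R4=2
after MOV R0, 20: R0=20
after MOV R2, -6: R2=-6
after MOV R7, 17: R7=17
after MOD R7, 11: R7=17%11=6
after LOAD R7, [40]: R7=M[40]=14
STORE R0, [28] → M[28]=20
after SUB R2, R7: R2=(-6)-14=-20
after ADD R2, R1: R2=(-20)+0=-20
after SHL R7, 4: R7=14<<4=224
after ADD R7, 3: R7=224+3=227
after LOAD R2, [36]: R2=M[36]=29
after MOD R4, 7: R4=2%7=2
halt.

20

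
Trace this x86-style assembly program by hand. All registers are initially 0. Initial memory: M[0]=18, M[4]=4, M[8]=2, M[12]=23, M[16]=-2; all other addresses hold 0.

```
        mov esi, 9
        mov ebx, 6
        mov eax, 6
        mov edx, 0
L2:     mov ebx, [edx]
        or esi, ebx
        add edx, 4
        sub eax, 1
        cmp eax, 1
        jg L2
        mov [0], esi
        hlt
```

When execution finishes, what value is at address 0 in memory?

after mov esi, 9: esi=9
after mov ebx, 6: ebx=6
after mov eax, 6: eax=6
after mov edx, 0: edx=0
after mov ebx, [edx]: ebx=M[0]=18
after or esi, ebx: esi=9|18=27
after add edx, 4: edx=0+4=4
after sub eax, 1: eax=6-1=5
cmp eax, 1  (cmp 5,1)
jg L2: taken
after mov ebx, [edx]: ebx=M[4]=4
after or esi, ebx: esi=27|4=31
after add edx, 4: edx=4+4=8
after sub eax, 1: eax=5-1=4
cmp eax, 1  (cmp 4,1)
jg L2: taken
after mov ebx, [edx]: ebx=M[8]=2
after or esi, ebx: esi=31|2=31
after add edx, 4: edx=8+4=12
after sub eax, 1: eax=4-1=3
cmp eax, 1  (cmp 3,1)
jg L2: taken
after mov ebx, [edx]: ebx=M[12]=23
after or esi, ebx: esi=31|23=31
after add edx, 4: edx=12+4=16
after sub eax, 1: eax=3-1=2
cmp eax, 1  (cmp 2,1)
jg L2: taken
after mov ebx, [edx]: ebx=M[16]=-2
after or esi, ebx: esi=31|(-2)=-1
after add edx, 4: edx=16+4=20
after sub eax, 1: eax=2-1=1
cmp eax, 1  (cmp 1,1)
jg L2: not taken
mov [0], esi → M[0]=-1
halt.

-1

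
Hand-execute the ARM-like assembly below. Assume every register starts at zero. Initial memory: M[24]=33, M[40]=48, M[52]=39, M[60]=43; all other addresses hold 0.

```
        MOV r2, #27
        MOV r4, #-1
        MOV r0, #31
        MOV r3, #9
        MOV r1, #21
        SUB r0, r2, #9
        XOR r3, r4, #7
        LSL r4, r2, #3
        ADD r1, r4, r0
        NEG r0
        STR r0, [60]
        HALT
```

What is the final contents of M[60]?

MOV r2, #27 → r2=27
MOV r4, #-1 → r4=-1
MOV r0, #31 → r0=31
MOV r3, #9 → r3=9
MOV r1, #21 → r1=21
SUB r0, r2, #9 → r0=27-9=18
XOR r3, r4, #7 → r3=(-1)^7=-8
LSL r4, r2, #3 → r4=27<<3=216
ADD r1, r4, r0 → r1=216+18=234
NEG r0 → r0=-(18)=-18
STR r0, [60] → M[60]=-18
halt.

-18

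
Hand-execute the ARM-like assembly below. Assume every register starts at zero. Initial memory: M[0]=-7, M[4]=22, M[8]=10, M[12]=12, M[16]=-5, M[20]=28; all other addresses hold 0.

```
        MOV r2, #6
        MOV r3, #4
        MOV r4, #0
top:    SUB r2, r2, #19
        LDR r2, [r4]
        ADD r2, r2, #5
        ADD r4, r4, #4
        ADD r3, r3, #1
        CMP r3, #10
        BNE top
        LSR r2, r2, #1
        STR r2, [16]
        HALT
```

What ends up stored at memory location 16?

after MOV r2, #6: r2=6
after MOV r3, #4: r3=4
after MOV r4, #0: r4=0
after SUB r2, r2, #19: r2=6-19=-13
after LDR r2, [r4]: r2=M[0]=-7
after ADD r2, r2, #5: r2=(-7)+5=-2
after ADD r4, r4, #4: r4=0+4=4
after ADD r3, r3, #1: r3=4+1=5
CMP r3, #10  (cmp 5,10)
BNE top: taken
after SUB r2, r2, #19: r2=(-2)-19=-21
after LDR r2, [r4]: r2=M[4]=22
after ADD r2, r2, #5: r2=22+5=27
after ADD r4, r4, #4: r4=4+4=8
after ADD r3, r3, #1: r3=5+1=6
CMP r3, #10  (cmp 6,10)
BNE top: taken
after SUB r2, r2, #19: r2=27-19=8
after LDR r2, [r4]: r2=M[8]=10
after ADD r2, r2, #5: r2=10+5=15
after ADD r4, r4, #4: r4=8+4=12
after ADD r3, r3, #1: r3=6+1=7
CMP r3, #10  (cmp 7,10)
BNE top: taken
after SUB r2, r2, #19: r2=15-19=-4
after LDR r2, [r4]: r2=M[12]=12
after ADD r2, r2, #5: r2=12+5=17
after ADD r4, r4, #4: r4=12+4=16
after ADD r3, r3, #1: r3=7+1=8
CMP r3, #10  (cmp 8,10)
BNE top: taken
after SUB r2, r2, #19: r2=17-19=-2
after LDR r2, [r4]: r2=M[16]=-5
after ADD r2, r2, #5: r2=(-5)+5=0
after ADD r4, r4, #4: r4=16+4=20
after ADD r3, r3, #1: r3=8+1=9
CMP r3, #10  (cmp 9,10)
BNE top: taken
after SUB r2, r2, #19: r2=0-19=-19
after LDR r2, [r4]: r2=M[20]=28
after ADD r2, r2, #5: r2=28+5=33
after ADD r4, r4, #4: r4=20+4=24
after ADD r3, r3, #1: r3=9+1=10
CMP r3, #10  (cmp 10,10)
BNE top: not taken
after LSR r2, r2, #1: r2=33>>1=16
STR r2, [16] → M[16]=16
halt.

16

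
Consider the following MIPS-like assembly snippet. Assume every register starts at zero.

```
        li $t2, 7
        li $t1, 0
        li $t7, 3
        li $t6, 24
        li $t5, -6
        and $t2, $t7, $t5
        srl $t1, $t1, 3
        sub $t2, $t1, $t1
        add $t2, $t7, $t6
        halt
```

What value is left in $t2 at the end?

27

$t2=7
$t1=0
$t7=3
$t6=24
$t5=-6
$t2=3&(-6)=2
$t1=0>>3=0
$t2=0-0=0
$t2=3+24=27
halt.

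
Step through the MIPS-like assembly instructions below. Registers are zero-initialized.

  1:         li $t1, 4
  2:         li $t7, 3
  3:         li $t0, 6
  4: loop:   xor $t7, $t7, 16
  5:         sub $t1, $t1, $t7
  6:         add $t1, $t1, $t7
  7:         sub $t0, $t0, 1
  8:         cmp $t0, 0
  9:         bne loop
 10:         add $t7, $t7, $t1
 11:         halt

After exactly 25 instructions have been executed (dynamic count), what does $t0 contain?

2

after li $t1, 4: $t1=4
after li $t7, 3: $t7=3
after li $t0, 6: $t0=6
after xor $t7, $t7, 16: $t7=3^16=19
after sub $t1, $t1, $t7: $t1=4-19=-15
after add $t1, $t1, $t7: $t1=(-15)+19=4
after sub $t0, $t0, 1: $t0=6-1=5
cmp $t0, 0  (cmp 5,0)
bne loop: taken
after xor $t7, $t7, 16: $t7=19^16=3
after sub $t1, $t1, $t7: $t1=4-3=1
after add $t1, $t1, $t7: $t1=1+3=4
after sub $t0, $t0, 1: $t0=5-1=4
cmp $t0, 0  (cmp 4,0)
bne loop: taken
after xor $t7, $t7, 16: $t7=3^16=19
after sub $t1, $t1, $t7: $t1=4-19=-15
after add $t1, $t1, $t7: $t1=(-15)+19=4
after sub $t0, $t0, 1: $t0=4-1=3
cmp $t0, 0  (cmp 3,0)
bne loop: taken
after xor $t7, $t7, 16: $t7=19^16=3
after sub $t1, $t1, $t7: $t1=4-3=1
after add $t1, $t1, $t7: $t1=1+3=4
after sub $t0, $t0, 1: $t0=3-1=2
After step 25: $t0 = 2.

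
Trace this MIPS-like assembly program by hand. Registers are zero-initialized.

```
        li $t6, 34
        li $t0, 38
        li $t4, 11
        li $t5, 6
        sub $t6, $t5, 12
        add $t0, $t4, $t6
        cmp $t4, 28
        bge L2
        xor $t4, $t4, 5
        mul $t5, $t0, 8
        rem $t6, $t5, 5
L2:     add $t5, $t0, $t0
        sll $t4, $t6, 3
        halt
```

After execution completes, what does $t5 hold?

10

after li $t6, 34: $t6=34
after li $t0, 38: $t0=38
after li $t4, 11: $t4=11
after li $t5, 6: $t5=6
after sub $t6, $t5, 12: $t6=6-12=-6
after add $t0, $t4, $t6: $t0=11+(-6)=5
cmp $t4, 28  (cmp 11,28)
bge L2: not taken
after xor $t4, $t4, 5: $t4=11^5=14
after mul $t5, $t0, 8: $t5=5*8=40
after rem $t6, $t5, 5: $t6=40%5=0
after add $t5, $t0, $t0: $t5=5+5=10
after sll $t4, $t6, 3: $t4=0<<3=0
halt.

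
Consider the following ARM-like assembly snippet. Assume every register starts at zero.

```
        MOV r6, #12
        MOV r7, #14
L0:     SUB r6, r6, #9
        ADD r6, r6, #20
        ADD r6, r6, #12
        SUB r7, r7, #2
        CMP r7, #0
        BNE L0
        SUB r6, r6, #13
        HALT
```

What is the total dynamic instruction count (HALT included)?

46

after MOV r6, #12: r6=12
after MOV r7, #14: r7=14
after SUB r6, r6, #9: r6=12-9=3
after ADD r6, r6, #20: r6=3+20=23
after ADD r6, r6, #12: r6=23+12=35
after SUB r7, r7, #2: r7=14-2=12
CMP r7, #0  (cmp 12,0)
BNE L0: taken
after SUB r6, r6, #9: r6=35-9=26
after ADD r6, r6, #20: r6=26+20=46
after ADD r6, r6, #12: r6=46+12=58
after SUB r7, r7, #2: r7=12-2=10
CMP r7, #0  (cmp 10,0)
BNE L0: taken
after SUB r6, r6, #9: r6=58-9=49
after ADD r6, r6, #20: r6=49+20=69
after ADD r6, r6, #12: r6=69+12=81
after SUB r7, r7, #2: r7=10-2=8
CMP r7, #0  (cmp 8,0)
BNE L0: taken
after SUB r6, r6, #9: r6=81-9=72
after ADD r6, r6, #20: r6=72+20=92
after ADD r6, r6, #12: r6=92+12=104
after SUB r7, r7, #2: r7=8-2=6
CMP r7, #0  (cmp 6,0)
BNE L0: taken
after SUB r6, r6, #9: r6=104-9=95
after ADD r6, r6, #20: r6=95+20=115
after ADD r6, r6, #12: r6=115+12=127
after SUB r7, r7, #2: r7=6-2=4
CMP r7, #0  (cmp 4,0)
BNE L0: taken
after SUB r6, r6, #9: r6=127-9=118
after ADD r6, r6, #20: r6=118+20=138
after ADD r6, r6, #12: r6=138+12=150
after SUB r7, r7, #2: r7=4-2=2
CMP r7, #0  (cmp 2,0)
BNE L0: taken
after SUB r6, r6, #9: r6=150-9=141
after ADD r6, r6, #20: r6=141+20=161
after ADD r6, r6, #12: r6=161+12=173
after SUB r7, r7, #2: r7=2-2=0
CMP r7, #0  (cmp 0,0)
BNE L0: not taken
after SUB r6, r6, #13: r6=173-13=160
halt.
Total executed instructions: 46.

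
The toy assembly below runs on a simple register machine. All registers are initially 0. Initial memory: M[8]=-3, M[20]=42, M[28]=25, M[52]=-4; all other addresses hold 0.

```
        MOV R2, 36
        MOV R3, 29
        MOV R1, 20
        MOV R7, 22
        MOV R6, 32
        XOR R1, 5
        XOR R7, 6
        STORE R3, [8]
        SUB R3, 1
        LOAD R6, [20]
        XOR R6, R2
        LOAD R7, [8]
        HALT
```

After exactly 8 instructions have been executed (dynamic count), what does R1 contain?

R2=36
R3=29
R1=20
R7=22
R6=32
R1=20^5=17
R7=22^6=16
STORE R3, [8] → M[8]=29
After step 8: R1 = 17.

17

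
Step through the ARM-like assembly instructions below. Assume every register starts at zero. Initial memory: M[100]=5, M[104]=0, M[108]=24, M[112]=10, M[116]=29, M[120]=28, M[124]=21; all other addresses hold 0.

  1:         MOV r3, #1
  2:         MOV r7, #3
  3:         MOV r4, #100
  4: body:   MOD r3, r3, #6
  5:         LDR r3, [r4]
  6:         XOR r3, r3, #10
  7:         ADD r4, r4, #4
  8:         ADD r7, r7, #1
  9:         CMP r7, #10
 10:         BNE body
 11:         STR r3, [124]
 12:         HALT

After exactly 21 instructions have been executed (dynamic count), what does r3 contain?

after MOV r3, #1: r3=1
after MOV r7, #3: r7=3
after MOV r4, #100: r4=100
after MOD r3, r3, #6: r3=1%6=1
after LDR r3, [r4]: r3=M[100]=5
after XOR r3, r3, #10: r3=5^10=15
after ADD r4, r4, #4: r4=100+4=104
after ADD r7, r7, #1: r7=3+1=4
CMP r7, #10  (cmp 4,10)
BNE body: taken
after MOD r3, r3, #6: r3=15%6=3
after LDR r3, [r4]: r3=M[104]=0
after XOR r3, r3, #10: r3=0^10=10
after ADD r4, r4, #4: r4=104+4=108
after ADD r7, r7, #1: r7=4+1=5
CMP r7, #10  (cmp 5,10)
BNE body: taken
after MOD r3, r3, #6: r3=10%6=4
after LDR r3, [r4]: r3=M[108]=24
after XOR r3, r3, #10: r3=24^10=18
after ADD r4, r4, #4: r4=108+4=112
After step 21: r3 = 18.

18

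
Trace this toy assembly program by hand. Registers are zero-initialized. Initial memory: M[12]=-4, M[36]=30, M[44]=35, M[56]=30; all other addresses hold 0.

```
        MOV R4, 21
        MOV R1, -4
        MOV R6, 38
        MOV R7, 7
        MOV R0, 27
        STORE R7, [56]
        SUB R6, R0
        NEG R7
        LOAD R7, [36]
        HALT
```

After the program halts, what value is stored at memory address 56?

7

MOV R4, 21 → R4=21
MOV R1, -4 → R1=-4
MOV R6, 38 → R6=38
MOV R7, 7 → R7=7
MOV R0, 27 → R0=27
STORE R7, [56] → M[56]=7
SUB R6, R0 → R6=38-27=11
NEG R7 → R7=-(7)=-7
LOAD R7, [36] → R7=M[36]=30
halt.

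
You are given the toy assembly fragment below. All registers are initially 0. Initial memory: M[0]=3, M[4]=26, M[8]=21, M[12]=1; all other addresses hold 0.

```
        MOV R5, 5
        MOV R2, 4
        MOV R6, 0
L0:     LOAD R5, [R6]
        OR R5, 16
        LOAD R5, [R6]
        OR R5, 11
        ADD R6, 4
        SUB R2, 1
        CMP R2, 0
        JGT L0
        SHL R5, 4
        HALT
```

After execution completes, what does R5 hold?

176

MOV R5, 5 → R5=5
MOV R2, 4 → R2=4
MOV R6, 0 → R6=0
LOAD R5, [R6] → R5=M[0]=3
OR R5, 16 → R5=3|16=19
LOAD R5, [R6] → R5=M[0]=3
OR R5, 11 → R5=3|11=11
ADD R6, 4 → R6=0+4=4
SUB R2, 1 → R2=4-1=3
CMP R2, 0  (cmp 3,0)
JGT L0: taken
LOAD R5, [R6] → R5=M[4]=26
OR R5, 16 → R5=26|16=26
LOAD R5, [R6] → R5=M[4]=26
OR R5, 11 → R5=26|11=27
ADD R6, 4 → R6=4+4=8
SUB R2, 1 → R2=3-1=2
CMP R2, 0  (cmp 2,0)
JGT L0: taken
LOAD R5, [R6] → R5=M[8]=21
OR R5, 16 → R5=21|16=21
LOAD R5, [R6] → R5=M[8]=21
OR R5, 11 → R5=21|11=31
ADD R6, 4 → R6=8+4=12
SUB R2, 1 → R2=2-1=1
CMP R2, 0  (cmp 1,0)
JGT L0: taken
LOAD R5, [R6] → R5=M[12]=1
OR R5, 16 → R5=1|16=17
LOAD R5, [R6] → R5=M[12]=1
OR R5, 11 → R5=1|11=11
ADD R6, 4 → R6=12+4=16
SUB R2, 1 → R2=1-1=0
CMP R2, 0  (cmp 0,0)
JGT L0: not taken
SHL R5, 4 → R5=11<<4=176
halt.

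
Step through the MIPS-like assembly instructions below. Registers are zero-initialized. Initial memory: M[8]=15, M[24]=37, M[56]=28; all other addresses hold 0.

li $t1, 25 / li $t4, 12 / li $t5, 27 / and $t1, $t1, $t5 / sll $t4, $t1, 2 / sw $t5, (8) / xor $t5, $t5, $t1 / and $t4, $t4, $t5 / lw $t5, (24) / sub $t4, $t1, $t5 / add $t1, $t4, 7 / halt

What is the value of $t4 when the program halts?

li $t1, 25 → $t1=25
li $t4, 12 → $t4=12
li $t5, 27 → $t5=27
and $t1, $t1, $t5 → $t1=25&27=25
sll $t4, $t1, 2 → $t4=25<<2=100
sw $t5, (8) → M[8]=27
xor $t5, $t5, $t1 → $t5=27^25=2
and $t4, $t4, $t5 → $t4=100&2=0
lw $t5, (24) → $t5=M[24]=37
sub $t4, $t1, $t5 → $t4=25-37=-12
add $t1, $t4, 7 → $t1=(-12)+7=-5
halt.

-12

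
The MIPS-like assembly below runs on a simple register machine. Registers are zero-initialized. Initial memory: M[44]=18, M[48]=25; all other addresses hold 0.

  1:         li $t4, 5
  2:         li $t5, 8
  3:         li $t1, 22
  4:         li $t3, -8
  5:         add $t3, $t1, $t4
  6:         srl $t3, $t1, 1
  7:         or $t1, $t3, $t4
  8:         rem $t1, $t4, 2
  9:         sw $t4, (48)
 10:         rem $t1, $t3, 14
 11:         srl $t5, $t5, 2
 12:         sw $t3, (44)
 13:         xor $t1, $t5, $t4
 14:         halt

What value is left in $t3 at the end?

11

li $t4, 5 → $t4=5
li $t5, 8 → $t5=8
li $t1, 22 → $t1=22
li $t3, -8 → $t3=-8
add $t3, $t1, $t4 → $t3=22+5=27
srl $t3, $t1, 1 → $t3=22>>1=11
or $t1, $t3, $t4 → $t1=11|5=15
rem $t1, $t4, 2 → $t1=5%2=1
sw $t4, (48) → M[48]=5
rem $t1, $t3, 14 → $t1=11%14=11
srl $t5, $t5, 2 → $t5=8>>2=2
sw $t3, (44) → M[44]=11
xor $t1, $t5, $t4 → $t1=2^5=7
halt.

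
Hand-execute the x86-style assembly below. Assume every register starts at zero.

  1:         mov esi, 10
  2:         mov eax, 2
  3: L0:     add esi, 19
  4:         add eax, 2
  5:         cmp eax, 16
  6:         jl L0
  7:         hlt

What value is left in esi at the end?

143

esi=10
eax=2
esi=10+19=29
eax=2+2=4
cmp eax, 16  (cmp 4,16)
jl L0: taken
esi=29+19=48
eax=4+2=6
cmp eax, 16  (cmp 6,16)
jl L0: taken
esi=48+19=67
eax=6+2=8
cmp eax, 16  (cmp 8,16)
jl L0: taken
esi=67+19=86
eax=8+2=10
cmp eax, 16  (cmp 10,16)
jl L0: taken
esi=86+19=105
eax=10+2=12
cmp eax, 16  (cmp 12,16)
jl L0: taken
esi=105+19=124
eax=12+2=14
cmp eax, 16  (cmp 14,16)
jl L0: taken
esi=124+19=143
eax=14+2=16
cmp eax, 16  (cmp 16,16)
jl L0: not taken
halt.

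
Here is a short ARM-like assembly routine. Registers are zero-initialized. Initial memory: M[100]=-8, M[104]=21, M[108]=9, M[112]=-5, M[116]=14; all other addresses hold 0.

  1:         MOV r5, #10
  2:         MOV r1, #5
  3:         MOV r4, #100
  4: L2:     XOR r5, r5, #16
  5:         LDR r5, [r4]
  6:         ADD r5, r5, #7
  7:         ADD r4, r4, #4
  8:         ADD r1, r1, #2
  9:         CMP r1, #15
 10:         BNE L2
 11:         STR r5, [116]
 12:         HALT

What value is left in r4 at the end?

r5=10
r1=5
r4=100
r5=10^16=26
r5=M[100]=-8
r5=(-8)+7=-1
r4=100+4=104
r1=5+2=7
CMP r1, #15  (cmp 7,15)
BNE L2: taken
r5=(-1)^16=-17
r5=M[104]=21
r5=21+7=28
r4=104+4=108
r1=7+2=9
CMP r1, #15  (cmp 9,15)
BNE L2: taken
r5=28^16=12
r5=M[108]=9
r5=9+7=16
r4=108+4=112
r1=9+2=11
CMP r1, #15  (cmp 11,15)
BNE L2: taken
r5=16^16=0
r5=M[112]=-5
r5=(-5)+7=2
r4=112+4=116
r1=11+2=13
CMP r1, #15  (cmp 13,15)
BNE L2: taken
r5=2^16=18
r5=M[116]=14
r5=14+7=21
r4=116+4=120
r1=13+2=15
CMP r1, #15  (cmp 15,15)
BNE L2: not taken
STR r5, [116] → M[116]=21
halt.

120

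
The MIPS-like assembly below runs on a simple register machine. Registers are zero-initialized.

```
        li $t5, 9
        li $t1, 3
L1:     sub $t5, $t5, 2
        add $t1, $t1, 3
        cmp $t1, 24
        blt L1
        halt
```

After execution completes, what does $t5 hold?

$t5=9
$t1=3
$t5=9-2=7
$t1=3+3=6
cmp $t1, 24  (cmp 6,24)
blt L1: taken
$t5=7-2=5
$t1=6+3=9
cmp $t1, 24  (cmp 9,24)
blt L1: taken
$t5=5-2=3
$t1=9+3=12
cmp $t1, 24  (cmp 12,24)
blt L1: taken
$t5=3-2=1
$t1=12+3=15
cmp $t1, 24  (cmp 15,24)
blt L1: taken
$t5=1-2=-1
$t1=15+3=18
cmp $t1, 24  (cmp 18,24)
blt L1: taken
$t5=(-1)-2=-3
$t1=18+3=21
cmp $t1, 24  (cmp 21,24)
blt L1: taken
$t5=(-3)-2=-5
$t1=21+3=24
cmp $t1, 24  (cmp 24,24)
blt L1: not taken
halt.

-5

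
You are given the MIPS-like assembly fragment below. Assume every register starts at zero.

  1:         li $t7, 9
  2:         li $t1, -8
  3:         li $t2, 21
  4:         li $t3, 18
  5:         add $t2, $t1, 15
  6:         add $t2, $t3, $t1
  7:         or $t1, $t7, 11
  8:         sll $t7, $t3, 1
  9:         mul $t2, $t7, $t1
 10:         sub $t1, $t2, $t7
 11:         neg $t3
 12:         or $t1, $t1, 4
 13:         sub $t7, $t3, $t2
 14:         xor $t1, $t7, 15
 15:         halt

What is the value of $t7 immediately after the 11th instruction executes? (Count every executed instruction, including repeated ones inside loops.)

36

$t7=9
$t1=-8
$t2=21
$t3=18
$t2=(-8)+15=7
$t2=18+(-8)=10
$t1=9|11=11
$t7=18<<1=36
$t2=36*11=396
$t1=396-36=360
$t3=-(18)=-18
After step 11: $t7 = 36.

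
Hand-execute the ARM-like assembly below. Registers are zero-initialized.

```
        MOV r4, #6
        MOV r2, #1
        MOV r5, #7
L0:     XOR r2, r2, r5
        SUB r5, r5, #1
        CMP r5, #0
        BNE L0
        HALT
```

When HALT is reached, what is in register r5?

r4=6
r2=1
r5=7
r2=1^7=6
r5=7-1=6
CMP r5, #0  (cmp 6,0)
BNE L0: taken
r2=6^6=0
r5=6-1=5
CMP r5, #0  (cmp 5,0)
BNE L0: taken
r2=0^5=5
r5=5-1=4
CMP r5, #0  (cmp 4,0)
BNE L0: taken
r2=5^4=1
r5=4-1=3
CMP r5, #0  (cmp 3,0)
BNE L0: taken
r2=1^3=2
r5=3-1=2
CMP r5, #0  (cmp 2,0)
BNE L0: taken
r2=2^2=0
r5=2-1=1
CMP r5, #0  (cmp 1,0)
BNE L0: taken
r2=0^1=1
r5=1-1=0
CMP r5, #0  (cmp 0,0)
BNE L0: not taken
halt.

0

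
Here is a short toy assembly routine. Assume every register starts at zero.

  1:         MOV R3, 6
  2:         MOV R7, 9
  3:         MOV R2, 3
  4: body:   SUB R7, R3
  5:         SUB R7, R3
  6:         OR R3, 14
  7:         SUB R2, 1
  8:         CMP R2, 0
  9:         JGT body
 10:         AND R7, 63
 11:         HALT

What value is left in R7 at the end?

5

MOV R3, 6 → R3=6
MOV R7, 9 → R7=9
MOV R2, 3 → R2=3
SUB R7, R3 → R7=9-6=3
SUB R7, R3 → R7=3-6=-3
OR R3, 14 → R3=6|14=14
SUB R2, 1 → R2=3-1=2
CMP R2, 0  (cmp 2,0)
JGT body: taken
SUB R7, R3 → R7=(-3)-14=-17
SUB R7, R3 → R7=(-17)-14=-31
OR R3, 14 → R3=14|14=14
SUB R2, 1 → R2=2-1=1
CMP R2, 0  (cmp 1,0)
JGT body: taken
SUB R7, R3 → R7=(-31)-14=-45
SUB R7, R3 → R7=(-45)-14=-59
OR R3, 14 → R3=14|14=14
SUB R2, 1 → R2=1-1=0
CMP R2, 0  (cmp 0,0)
JGT body: not taken
AND R7, 63 → R7=(-59)&63=5
halt.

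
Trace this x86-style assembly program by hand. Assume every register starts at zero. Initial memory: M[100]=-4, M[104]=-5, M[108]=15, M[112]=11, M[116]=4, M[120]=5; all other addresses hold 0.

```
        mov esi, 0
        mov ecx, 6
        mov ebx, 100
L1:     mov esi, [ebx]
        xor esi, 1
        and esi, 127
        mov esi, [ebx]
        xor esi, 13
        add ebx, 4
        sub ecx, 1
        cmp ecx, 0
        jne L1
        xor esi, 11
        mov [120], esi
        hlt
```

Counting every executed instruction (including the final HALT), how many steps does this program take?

mov esi, 0 → esi=0
mov ecx, 6 → ecx=6
mov ebx, 100 → ebx=100
mov esi, [ebx] → esi=M[100]=-4
xor esi, 1 → esi=(-4)^1=-3
and esi, 127 → esi=(-3)&127=125
mov esi, [ebx] → esi=M[100]=-4
xor esi, 13 → esi=(-4)^13=-15
add ebx, 4 → ebx=100+4=104
sub ecx, 1 → ecx=6-1=5
cmp ecx, 0  (cmp 5,0)
jne L1: taken
mov esi, [ebx] → esi=M[104]=-5
xor esi, 1 → esi=(-5)^1=-6
and esi, 127 → esi=(-6)&127=122
mov esi, [ebx] → esi=M[104]=-5
xor esi, 13 → esi=(-5)^13=-10
add ebx, 4 → ebx=104+4=108
sub ecx, 1 → ecx=5-1=4
cmp ecx, 0  (cmp 4,0)
jne L1: taken
mov esi, [ebx] → esi=M[108]=15
xor esi, 1 → esi=15^1=14
and esi, 127 → esi=14&127=14
mov esi, [ebx] → esi=M[108]=15
xor esi, 13 → esi=15^13=2
add ebx, 4 → ebx=108+4=112
sub ecx, 1 → ecx=4-1=3
cmp ecx, 0  (cmp 3,0)
jne L1: taken
mov esi, [ebx] → esi=M[112]=11
xor esi, 1 → esi=11^1=10
and esi, 127 → esi=10&127=10
mov esi, [ebx] → esi=M[112]=11
xor esi, 13 → esi=11^13=6
add ebx, 4 → ebx=112+4=116
sub ecx, 1 → ecx=3-1=2
cmp ecx, 0  (cmp 2,0)
jne L1: taken
mov esi, [ebx] → esi=M[116]=4
xor esi, 1 → esi=4^1=5
and esi, 127 → esi=5&127=5
mov esi, [ebx] → esi=M[116]=4
xor esi, 13 → esi=4^13=9
add ebx, 4 → ebx=116+4=120
sub ecx, 1 → ecx=2-1=1
cmp ecx, 0  (cmp 1,0)
jne L1: taken
mov esi, [ebx] → esi=M[120]=5
xor esi, 1 → esi=5^1=4
and esi, 127 → esi=4&127=4
mov esi, [ebx] → esi=M[120]=5
xor esi, 13 → esi=5^13=8
add ebx, 4 → ebx=120+4=124
sub ecx, 1 → ecx=1-1=0
cmp ecx, 0  (cmp 0,0)
jne L1: not taken
xor esi, 11 → esi=8^11=3
mov [120], esi → M[120]=3
halt.
Total executed instructions: 60.

60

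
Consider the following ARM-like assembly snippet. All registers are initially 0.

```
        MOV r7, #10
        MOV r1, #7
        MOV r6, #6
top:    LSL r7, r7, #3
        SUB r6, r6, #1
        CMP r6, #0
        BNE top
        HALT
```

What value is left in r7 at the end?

2621440

r7=10
r1=7
r6=6
r7=10<<3=80
r6=6-1=5
CMP r6, #0  (cmp 5,0)
BNE top: taken
r7=80<<3=640
r6=5-1=4
CMP r6, #0  (cmp 4,0)
BNE top: taken
r7=640<<3=5120
r6=4-1=3
CMP r6, #0  (cmp 3,0)
BNE top: taken
r7=5120<<3=40960
r6=3-1=2
CMP r6, #0  (cmp 2,0)
BNE top: taken
r7=40960<<3=327680
r6=2-1=1
CMP r6, #0  (cmp 1,0)
BNE top: taken
r7=327680<<3=2621440
r6=1-1=0
CMP r6, #0  (cmp 0,0)
BNE top: not taken
halt.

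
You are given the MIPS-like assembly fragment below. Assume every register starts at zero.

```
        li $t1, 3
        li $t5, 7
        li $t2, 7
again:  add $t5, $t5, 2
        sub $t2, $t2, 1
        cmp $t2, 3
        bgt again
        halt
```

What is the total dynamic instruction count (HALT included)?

20

$t1=3
$t5=7
$t2=7
$t5=7+2=9
$t2=7-1=6
cmp $t2, 3  (cmp 6,3)
bgt again: taken
$t5=9+2=11
$t2=6-1=5
cmp $t2, 3  (cmp 5,3)
bgt again: taken
$t5=11+2=13
$t2=5-1=4
cmp $t2, 3  (cmp 4,3)
bgt again: taken
$t5=13+2=15
$t2=4-1=3
cmp $t2, 3  (cmp 3,3)
bgt again: not taken
halt.
Total executed instructions: 20.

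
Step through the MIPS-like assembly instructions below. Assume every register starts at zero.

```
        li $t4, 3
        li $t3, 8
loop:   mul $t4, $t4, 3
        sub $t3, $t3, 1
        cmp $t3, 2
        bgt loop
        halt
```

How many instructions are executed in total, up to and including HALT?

27

li $t4, 3 → $t4=3
li $t3, 8 → $t3=8
mul $t4, $t4, 3 → $t4=3*3=9
sub $t3, $t3, 1 → $t3=8-1=7
cmp $t3, 2  (cmp 7,2)
bgt loop: taken
mul $t4, $t4, 3 → $t4=9*3=27
sub $t3, $t3, 1 → $t3=7-1=6
cmp $t3, 2  (cmp 6,2)
bgt loop: taken
mul $t4, $t4, 3 → $t4=27*3=81
sub $t3, $t3, 1 → $t3=6-1=5
cmp $t3, 2  (cmp 5,2)
bgt loop: taken
mul $t4, $t4, 3 → $t4=81*3=243
sub $t3, $t3, 1 → $t3=5-1=4
cmp $t3, 2  (cmp 4,2)
bgt loop: taken
mul $t4, $t4, 3 → $t4=243*3=729
sub $t3, $t3, 1 → $t3=4-1=3
cmp $t3, 2  (cmp 3,2)
bgt loop: taken
mul $t4, $t4, 3 → $t4=729*3=2187
sub $t3, $t3, 1 → $t3=3-1=2
cmp $t3, 2  (cmp 2,2)
bgt loop: not taken
halt.
Total executed instructions: 27.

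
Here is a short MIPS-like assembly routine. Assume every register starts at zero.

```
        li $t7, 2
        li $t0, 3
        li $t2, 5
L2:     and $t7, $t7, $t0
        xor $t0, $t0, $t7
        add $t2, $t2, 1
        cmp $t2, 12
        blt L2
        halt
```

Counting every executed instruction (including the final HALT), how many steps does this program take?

li $t7, 2 → $t7=2
li $t0, 3 → $t0=3
li $t2, 5 → $t2=5
and $t7, $t7, $t0 → $t7=2&3=2
xor $t0, $t0, $t7 → $t0=3^2=1
add $t2, $t2, 1 → $t2=5+1=6
cmp $t2, 12  (cmp 6,12)
blt L2: taken
and $t7, $t7, $t0 → $t7=2&1=0
xor $t0, $t0, $t7 → $t0=1^0=1
add $t2, $t2, 1 → $t2=6+1=7
cmp $t2, 12  (cmp 7,12)
blt L2: taken
and $t7, $t7, $t0 → $t7=0&1=0
xor $t0, $t0, $t7 → $t0=1^0=1
add $t2, $t2, 1 → $t2=7+1=8
cmp $t2, 12  (cmp 8,12)
blt L2: taken
and $t7, $t7, $t0 → $t7=0&1=0
xor $t0, $t0, $t7 → $t0=1^0=1
add $t2, $t2, 1 → $t2=8+1=9
cmp $t2, 12  (cmp 9,12)
blt L2: taken
and $t7, $t7, $t0 → $t7=0&1=0
xor $t0, $t0, $t7 → $t0=1^0=1
add $t2, $t2, 1 → $t2=9+1=10
cmp $t2, 12  (cmp 10,12)
blt L2: taken
and $t7, $t7, $t0 → $t7=0&1=0
xor $t0, $t0, $t7 → $t0=1^0=1
add $t2, $t2, 1 → $t2=10+1=11
cmp $t2, 12  (cmp 11,12)
blt L2: taken
and $t7, $t7, $t0 → $t7=0&1=0
xor $t0, $t0, $t7 → $t0=1^0=1
add $t2, $t2, 1 → $t2=11+1=12
cmp $t2, 12  (cmp 12,12)
blt L2: not taken
halt.
Total executed instructions: 39.

39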